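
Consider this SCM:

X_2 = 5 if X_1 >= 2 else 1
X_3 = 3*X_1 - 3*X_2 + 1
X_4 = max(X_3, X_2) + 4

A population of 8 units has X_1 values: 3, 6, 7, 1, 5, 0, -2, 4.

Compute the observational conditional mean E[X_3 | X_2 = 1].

Conditioning on X_2=1 selects the 3 unit(s) with X_1 ∈ {1, 0, -2}. Their X_3 values: 1, -2, -8. Mean = -3.

-3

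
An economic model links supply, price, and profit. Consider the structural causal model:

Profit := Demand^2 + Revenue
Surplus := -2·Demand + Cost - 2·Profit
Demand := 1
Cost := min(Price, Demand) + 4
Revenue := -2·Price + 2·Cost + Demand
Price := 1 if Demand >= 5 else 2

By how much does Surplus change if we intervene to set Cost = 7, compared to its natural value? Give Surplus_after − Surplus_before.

-6

The intervention breaks the incoming arrows to Cost: Cost := min(Price, Demand) + 4 no longer applies, and Cost = 7.
Price = 1 if Demand >= 5 else 2  [with Demand=1]  = 2
Revenue = -2·Price + 2·Cost + Demand  [with Price=2, Cost=7, Demand=1]  = 11
Profit = Demand^2 + Revenue  [with Demand=1, Revenue=11]  = 12
Surplus = -2·Demand + Cost - 2·Profit  [with Demand=1, Cost=7, Profit=12]  = -19
Without intervention: Price = 1 if Demand >= 5 else 2  [with Demand=1]  = 2; Cost = min(Price, Demand) + 4  [with Price=2, Demand=1]  = 5; Revenue = -2·Price + 2·Cost + Demand  [with Price=2, Cost=5, Demand=1]  = 7; Profit = Demand^2 + Revenue  [with Demand=1, Revenue=7]  = 8; Surplus = -2·Demand + Cost - 2·Profit  [with Demand=1, Cost=5, Profit=8]  = -13.
Change = -19 − (-13) = -6.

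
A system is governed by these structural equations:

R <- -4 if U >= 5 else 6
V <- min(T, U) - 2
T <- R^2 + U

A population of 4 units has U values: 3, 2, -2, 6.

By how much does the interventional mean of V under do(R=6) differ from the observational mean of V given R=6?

1.25

The intervention sets R=6 in all 4 units regardless of U. Recomputing V per unit gives 1, 0, -4, 4; average 0.25.
E[V|R=6] averages over only the 3 units with R=6 (U = 3, 2, -2): V = 1, 0, -4, mean -1.
Difference = 0.25 − (-1) = 1.25.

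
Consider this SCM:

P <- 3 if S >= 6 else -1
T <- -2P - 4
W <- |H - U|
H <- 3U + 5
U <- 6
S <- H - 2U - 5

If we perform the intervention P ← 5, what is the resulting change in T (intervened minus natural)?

-4

The intervention breaks the incoming arrows to P: P <- 3 if S >= 6 else -1 no longer applies, and P = 5.
T = -2P - 4  [with P=5]  = -14
Without intervention: H = 3U + 5  [with U=6]  = 23; S = H - 2U - 5  [with H=23, U=6]  = 6; P = 3 if S >= 6 else -1  [with S=6]  = 3; T = -2P - 4  [with P=3]  = -10.
Change = -14 − (-10) = -4.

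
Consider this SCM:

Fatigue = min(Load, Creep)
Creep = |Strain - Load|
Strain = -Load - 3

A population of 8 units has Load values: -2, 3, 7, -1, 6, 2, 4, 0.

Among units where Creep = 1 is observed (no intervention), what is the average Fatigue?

-1.5

Conditioning on Creep=1 selects the 2 unit(s) with Load ∈ {-2, -1}. Their Fatigue values: -2, -1. Mean = -1.5.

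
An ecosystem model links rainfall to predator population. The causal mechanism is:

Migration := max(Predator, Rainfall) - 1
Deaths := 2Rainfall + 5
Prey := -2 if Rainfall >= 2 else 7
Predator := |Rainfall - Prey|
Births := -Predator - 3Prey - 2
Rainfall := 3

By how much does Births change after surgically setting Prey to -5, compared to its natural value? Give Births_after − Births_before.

Under do(Prey=-5), the mechanism Prey := -2 if Rainfall >= 2 else 7 is discarded; Prey is fixed at -5.
Predator = |Rainfall - Prey|  [with Rainfall=3, Prey=-5]  = 8
Births = -Predator - 3Prey - 2  [with Predator=8, Prey=-5]  = 5
Without intervention: Prey = -2 if Rainfall >= 2 else 7  [with Rainfall=3]  = -2; Predator = |Rainfall - Prey|  [with Rainfall=3, Prey=-2]  = 5; Births = -Predator - 3Prey - 2  [with Predator=5, Prey=-2]  = -1.
Change = 5 − (-1) = 6.

6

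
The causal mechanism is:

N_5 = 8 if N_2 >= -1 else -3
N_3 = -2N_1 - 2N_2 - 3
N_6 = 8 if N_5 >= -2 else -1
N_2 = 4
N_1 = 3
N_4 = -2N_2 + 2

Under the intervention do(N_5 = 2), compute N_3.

-17

do(N_5=2) replaces the equation N_5 = 8 if N_2 >= -1 else -3 with the constant N_5 = 2.
N_3 is not downstream of the intervention, so its value is determined by the original equations.
N_3 = -2N_1 - 2N_2 - 3  [with N_1=3, N_2=4]  = -17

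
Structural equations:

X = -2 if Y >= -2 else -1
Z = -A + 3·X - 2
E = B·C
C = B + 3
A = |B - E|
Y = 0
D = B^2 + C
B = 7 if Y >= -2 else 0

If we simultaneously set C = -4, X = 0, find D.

Under do(C = -4, X = 0), each intervened variable's structural equation is replaced by its fixed value.
B = 7 if Y >= -2 else 0  [with Y=0]  = 7
D = B^2 + C  [with B=7, C=-4]  = 45

45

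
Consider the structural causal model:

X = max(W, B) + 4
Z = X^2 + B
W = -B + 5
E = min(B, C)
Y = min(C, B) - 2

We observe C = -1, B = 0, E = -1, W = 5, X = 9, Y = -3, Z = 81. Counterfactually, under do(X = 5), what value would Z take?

Under do(X=5), the mechanism X = max(W, B) + 4 is discarded; X is fixed at 5.
Z = X^2 + B  [with X=5, B=0]  = 25

25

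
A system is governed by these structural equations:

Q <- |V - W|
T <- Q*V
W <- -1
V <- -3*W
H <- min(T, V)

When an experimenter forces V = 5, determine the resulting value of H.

do(V=5) replaces the equation V <- -3*W with the constant V = 5.
Q = |V - W|  [with V=5, W=-1]  = 6
T = Q*V  [with Q=6, V=5]  = 30
H = min(T, V)  [with T=30, V=5]  = 5

5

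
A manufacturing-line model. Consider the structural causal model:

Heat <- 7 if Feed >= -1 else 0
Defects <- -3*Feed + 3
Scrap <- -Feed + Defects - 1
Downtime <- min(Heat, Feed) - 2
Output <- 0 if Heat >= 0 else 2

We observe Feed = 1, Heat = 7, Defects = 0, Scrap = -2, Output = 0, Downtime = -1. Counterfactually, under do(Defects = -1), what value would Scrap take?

The intervention breaks the incoming arrows to Defects: Defects <- -3*Feed + 3 no longer applies, and Defects = -1.
Scrap = -Feed + Defects - 1  [with Feed=1, Defects=-1]  = -3

-3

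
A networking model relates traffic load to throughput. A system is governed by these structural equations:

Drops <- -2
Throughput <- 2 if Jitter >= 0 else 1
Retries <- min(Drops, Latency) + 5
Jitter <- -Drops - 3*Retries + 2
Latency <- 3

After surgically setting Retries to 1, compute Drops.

Under do(Retries=1), the mechanism Retries <- min(Drops, Latency) + 5 is discarded; Retries is fixed at 1.
Since Drops is not a descendant of the intervened variable, it is unaffected.

-2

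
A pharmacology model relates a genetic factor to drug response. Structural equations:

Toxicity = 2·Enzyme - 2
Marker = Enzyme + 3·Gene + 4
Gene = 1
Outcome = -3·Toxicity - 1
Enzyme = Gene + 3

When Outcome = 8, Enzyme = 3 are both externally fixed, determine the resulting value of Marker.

10

Setting Outcome = 8, Enzyme = 3 by intervention discards those variables' equations.
Marker = Enzyme + 3·Gene + 4  [with Enzyme=3, Gene=1]  = 10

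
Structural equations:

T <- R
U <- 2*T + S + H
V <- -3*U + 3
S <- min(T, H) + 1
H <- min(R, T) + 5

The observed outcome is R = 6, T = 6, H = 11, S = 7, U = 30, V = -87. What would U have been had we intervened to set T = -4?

do(T=-4) replaces the equation T <- R with the constant T = -4.
H = min(R, T) + 5  [with R=6, T=-4]  = 1
S = min(T, H) + 1  [with T=-4, H=1]  = -3
U = 2*T + S + H  [with T=-4, S=-3, H=1]  = -10

-10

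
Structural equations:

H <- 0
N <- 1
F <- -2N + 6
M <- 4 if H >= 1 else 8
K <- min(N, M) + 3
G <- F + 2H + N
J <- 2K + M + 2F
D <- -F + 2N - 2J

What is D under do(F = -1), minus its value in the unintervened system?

The intervention breaks the incoming arrows to F: F <- -2N + 6 no longer applies, and F = -1.
M = 4 if H >= 1 else 8  [with H=0]  = 8
K = min(N, M) + 3  [with N=1, M=8]  = 4
J = 2K + M + 2F  [with K=4, M=8, F=-1]  = 14
D = -F + 2N - 2J  [with F=-1, N=1, J=14]  = -25
Without intervention: F = -2N + 6  [with N=1]  = 4; M = 4 if H >= 1 else 8  [with H=0]  = 8; K = min(N, M) + 3  [with N=1, M=8]  = 4; J = 2K + M + 2F  [with K=4, M=8, F=4]  = 24; D = -F + 2N - 2J  [with F=4, N=1, J=24]  = -50.
Change = -25 − (-50) = 25.

25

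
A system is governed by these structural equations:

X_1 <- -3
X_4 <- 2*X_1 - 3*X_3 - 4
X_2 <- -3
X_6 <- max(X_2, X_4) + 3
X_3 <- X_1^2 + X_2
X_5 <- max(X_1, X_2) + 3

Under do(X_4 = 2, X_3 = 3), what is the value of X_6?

The joint intervention fixes X_4 = 2, X_3 = 3, removing each variable's own equation.
X_6 = max(X_2, X_4) + 3  [with X_2=-3, X_4=2]  = 5

5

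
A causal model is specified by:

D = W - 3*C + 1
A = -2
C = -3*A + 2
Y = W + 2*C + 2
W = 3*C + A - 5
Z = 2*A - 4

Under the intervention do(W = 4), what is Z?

-8

The intervention breaks the incoming arrows to W: W = 3*C + A - 5 no longer applies, and W = 4.
Z is not downstream of the intervention, so its value is determined by the original equations.
Z = 2*A - 4  [with A=-2]  = -8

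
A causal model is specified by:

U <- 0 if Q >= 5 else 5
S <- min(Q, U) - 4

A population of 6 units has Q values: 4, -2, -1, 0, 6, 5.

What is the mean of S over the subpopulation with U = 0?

Observing U=0 restricts to units where U's equation naturally yields 0: Q ∈ {6, 5}. In that subpopulation S = -4, -4, mean -4.

-4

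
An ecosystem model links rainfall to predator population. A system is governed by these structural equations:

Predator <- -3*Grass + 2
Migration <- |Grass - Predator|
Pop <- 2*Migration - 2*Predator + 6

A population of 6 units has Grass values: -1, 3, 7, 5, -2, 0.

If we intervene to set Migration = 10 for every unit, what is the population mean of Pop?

do(Migration=10) breaks Migration's dependence on Grass. With Migration=10 fixed, Pop across the units is 16, 40, 64, 52, 10, 22, mean 34.

34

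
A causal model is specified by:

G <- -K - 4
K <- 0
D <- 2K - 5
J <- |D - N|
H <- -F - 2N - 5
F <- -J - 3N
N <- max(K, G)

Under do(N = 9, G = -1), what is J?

14

Setting N = 9, G = -1 by intervention discards those variables' equations.
D = 2K - 5  [with K=0]  = -5
J = |D - N|  [with D=-5, N=9]  = 14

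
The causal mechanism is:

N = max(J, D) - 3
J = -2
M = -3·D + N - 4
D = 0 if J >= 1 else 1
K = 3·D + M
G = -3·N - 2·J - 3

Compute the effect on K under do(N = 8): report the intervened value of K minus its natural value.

10

The intervention breaks the incoming arrows to N: N = max(J, D) - 3 no longer applies, and N = 8.
D = 0 if J >= 1 else 1  [with J=-2]  = 1
M = -3·D + N - 4  [with D=1, N=8]  = 1
K = 3·D + M  [with D=1, M=1]  = 4
Without intervention: D = 0 if J >= 1 else 1  [with J=-2]  = 1; N = max(J, D) - 3  [with J=-2, D=1]  = -2; M = -3·D + N - 4  [with D=1, N=-2]  = -9; K = 3·D + M  [with D=1, M=-9]  = -6.
Change = 4 − (-6) = 10.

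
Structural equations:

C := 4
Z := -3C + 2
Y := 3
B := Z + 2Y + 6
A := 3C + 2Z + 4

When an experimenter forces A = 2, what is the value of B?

2

Intervening sets A = 2 and removes its equation (A := 3C + 2Z + 4).
No directed path runs from A to B, so B keeps its natural value.
Z = -3C + 2  [with C=4]  = -10
B = Z + 2Y + 6  [with Z=-10, Y=3]  = 2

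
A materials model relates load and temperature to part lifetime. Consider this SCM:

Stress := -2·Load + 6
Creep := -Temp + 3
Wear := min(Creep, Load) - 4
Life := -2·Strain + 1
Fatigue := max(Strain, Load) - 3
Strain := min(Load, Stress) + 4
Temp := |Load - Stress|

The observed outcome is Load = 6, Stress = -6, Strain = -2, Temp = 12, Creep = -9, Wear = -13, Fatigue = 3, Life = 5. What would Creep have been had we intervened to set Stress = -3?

-6

do(Stress=-3) replaces the equation Stress := -2·Load + 6 with the constant Stress = -3.
Temp = |Load - Stress|  [with Load=6, Stress=-3]  = 9
Creep = -Temp + 3  [with Temp=9]  = -6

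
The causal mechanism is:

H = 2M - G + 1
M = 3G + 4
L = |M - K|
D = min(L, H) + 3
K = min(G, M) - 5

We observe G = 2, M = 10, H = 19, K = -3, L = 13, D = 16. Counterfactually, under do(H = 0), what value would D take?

The intervention breaks the incoming arrows to H: H = 2M - G + 1 no longer applies, and H = 0.
M = 3G + 4  [with G=2]  = 10
K = min(G, M) - 5  [with G=2, M=10]  = -3
L = |M - K|  [with M=10, K=-3]  = 13
D = min(L, H) + 3  [with L=13, H=0]  = 3

3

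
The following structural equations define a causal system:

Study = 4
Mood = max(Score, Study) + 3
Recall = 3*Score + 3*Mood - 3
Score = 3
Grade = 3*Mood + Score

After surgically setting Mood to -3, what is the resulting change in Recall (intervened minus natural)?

The intervention breaks the incoming arrows to Mood: Mood = max(Score, Study) + 3 no longer applies, and Mood = -3.
Recall = 3*Score + 3*Mood - 3  [with Score=3, Mood=-3]  = -3
Without intervention: Mood = max(Score, Study) + 3  [with Score=3, Study=4]  = 7; Recall = 3*Score + 3*Mood - 3  [with Score=3, Mood=7]  = 27.
Change = -3 − 27 = -30.

-30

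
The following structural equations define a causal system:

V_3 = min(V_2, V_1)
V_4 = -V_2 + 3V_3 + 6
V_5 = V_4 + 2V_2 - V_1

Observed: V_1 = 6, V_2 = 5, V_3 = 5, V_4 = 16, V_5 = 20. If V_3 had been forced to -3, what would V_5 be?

-4

do(V_3=-3) replaces the equation V_3 = min(V_2, V_1) with the constant V_3 = -3.
V_4 = -V_2 + 3V_3 + 6  [with V_2=5, V_3=-3]  = -8
V_5 = V_4 + 2V_2 - V_1  [with V_4=-8, V_2=5, V_1=6]  = -4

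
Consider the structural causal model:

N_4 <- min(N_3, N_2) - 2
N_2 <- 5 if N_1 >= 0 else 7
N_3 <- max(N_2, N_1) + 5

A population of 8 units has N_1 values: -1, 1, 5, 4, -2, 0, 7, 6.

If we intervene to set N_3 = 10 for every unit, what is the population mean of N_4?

3.5

The intervention sets N_3=10 in all 8 units regardless of N_1. Recomputing N_4 per unit gives 5, 3, 3, 3, 5, 3, 3, 3; average 3.5.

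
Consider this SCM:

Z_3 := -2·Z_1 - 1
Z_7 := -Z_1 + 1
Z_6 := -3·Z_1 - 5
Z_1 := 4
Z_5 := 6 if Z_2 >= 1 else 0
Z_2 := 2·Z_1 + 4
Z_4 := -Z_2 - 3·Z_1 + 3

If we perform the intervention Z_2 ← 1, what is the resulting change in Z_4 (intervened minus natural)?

Under do(Z_2=1), the mechanism Z_2 := 2·Z_1 + 4 is discarded; Z_2 is fixed at 1.
Z_4 = -Z_2 - 3·Z_1 + 3  [with Z_2=1, Z_1=4]  = -10
Without intervention: Z_2 = 2·Z_1 + 4  [with Z_1=4]  = 12; Z_4 = -Z_2 - 3·Z_1 + 3  [with Z_2=12, Z_1=4]  = -21.
Change = -10 − (-21) = 11.

11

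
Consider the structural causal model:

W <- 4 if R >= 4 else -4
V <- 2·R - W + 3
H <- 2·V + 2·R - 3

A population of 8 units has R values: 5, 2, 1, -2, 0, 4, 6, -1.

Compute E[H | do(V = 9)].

18.75

Every unit gets V=9 under the intervention. H values become 25, 19, 17, 11, 15, 23, 27, 13; E[H|do(V=9)] = 18.75.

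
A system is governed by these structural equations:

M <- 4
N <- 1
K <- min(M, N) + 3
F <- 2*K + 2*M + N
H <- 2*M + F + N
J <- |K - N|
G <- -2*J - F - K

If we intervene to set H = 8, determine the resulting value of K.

4

do(H=8) replaces the equation H <- 2*M + F + N with the constant H = 8.
K is not downstream of the intervention, so its value is determined by the original equations.
K = min(M, N) + 3  [with M=4, N=1]  = 4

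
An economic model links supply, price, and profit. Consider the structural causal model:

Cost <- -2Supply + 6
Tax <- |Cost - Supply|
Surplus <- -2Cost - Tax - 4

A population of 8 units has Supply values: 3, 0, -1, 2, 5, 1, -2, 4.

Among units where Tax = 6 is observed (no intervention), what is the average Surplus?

Observing Tax=6 restricts to units where Tax's equation naturally yields 6: Supply ∈ {0, 4}. In that subpopulation Surplus = -22, -6, mean -14.

-14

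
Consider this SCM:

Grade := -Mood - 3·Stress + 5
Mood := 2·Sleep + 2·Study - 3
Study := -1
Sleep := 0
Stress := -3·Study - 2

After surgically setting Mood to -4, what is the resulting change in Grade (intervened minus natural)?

Intervening sets Mood = -4 and removes its equation (Mood := 2·Sleep + 2·Study - 3).
Stress = -3·Study - 2  [with Study=-1]  = 1
Grade = -Mood - 3·Stress + 5  [with Mood=-4, Stress=1]  = 6
Without intervention: Stress = -3·Study - 2  [with Study=-1]  = 1; Mood = 2·Sleep + 2·Study - 3  [with Sleep=0, Study=-1]  = -5; Grade = -Mood - 3·Stress + 5  [with Mood=-5, Stress=1]  = 7.
Change = 6 − 7 = -1.

-1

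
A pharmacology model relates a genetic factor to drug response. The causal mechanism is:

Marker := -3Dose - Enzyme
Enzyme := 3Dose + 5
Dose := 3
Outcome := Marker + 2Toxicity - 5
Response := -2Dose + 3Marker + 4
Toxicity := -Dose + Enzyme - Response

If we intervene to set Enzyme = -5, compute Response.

Under do(Enzyme=-5), the mechanism Enzyme := 3Dose + 5 is discarded; Enzyme is fixed at -5.
Marker = -3Dose - Enzyme  [with Dose=3, Enzyme=-5]  = -4
Response = -2Dose + 3Marker + 4  [with Dose=3, Marker=-4]  = -14

-14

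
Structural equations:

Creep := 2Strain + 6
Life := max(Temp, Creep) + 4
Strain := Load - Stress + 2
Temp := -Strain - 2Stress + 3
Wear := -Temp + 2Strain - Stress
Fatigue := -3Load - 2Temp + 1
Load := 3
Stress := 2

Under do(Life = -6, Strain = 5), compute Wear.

The joint intervention fixes Life = -6, Strain = 5, removing each variable's own equation.
Temp = -Strain - 2Stress + 3  [with Strain=5, Stress=2]  = -6
Wear = -Temp + 2Strain - Stress  [with Temp=-6, Strain=5, Stress=2]  = 14

14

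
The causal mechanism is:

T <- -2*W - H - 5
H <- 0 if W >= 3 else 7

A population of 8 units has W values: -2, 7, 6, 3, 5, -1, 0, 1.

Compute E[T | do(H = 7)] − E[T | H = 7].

Every unit gets H=7 under the intervention. T values become -8, -26, -24, -18, -22, -10, -12, -14; E[T|do(H=7)] = -16.75.
Observing H=7 restricts to units where H's equation naturally yields 7: W ∈ {-2, -1, 0, 1}. In that subpopulation T = -8, -10, -12, -14, mean -11.
Difference = -16.75 − (-11) = -5.75.

-5.75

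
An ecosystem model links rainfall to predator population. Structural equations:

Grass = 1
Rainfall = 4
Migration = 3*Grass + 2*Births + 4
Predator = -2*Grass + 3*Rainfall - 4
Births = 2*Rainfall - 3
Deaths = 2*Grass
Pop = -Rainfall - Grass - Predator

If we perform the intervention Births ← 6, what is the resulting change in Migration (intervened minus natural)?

2

Under do(Births=6), the mechanism Births = 2*Rainfall - 3 is discarded; Births is fixed at 6.
Migration = 3*Grass + 2*Births + 4  [with Grass=1, Births=6]  = 19
Without intervention: Births = 2*Rainfall - 3  [with Rainfall=4]  = 5; Migration = 3*Grass + 2*Births + 4  [with Grass=1, Births=5]  = 17.
Change = 19 − 17 = 2.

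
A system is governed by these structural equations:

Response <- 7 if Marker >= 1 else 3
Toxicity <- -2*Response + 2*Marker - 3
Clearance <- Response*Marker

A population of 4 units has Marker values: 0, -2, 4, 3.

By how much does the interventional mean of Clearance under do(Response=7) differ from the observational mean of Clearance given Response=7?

-15.75

Under do(Response=7), Response's equation is replaced by Response=7 for every unit. Per-unit Clearance: 0, -14, 28, 21. Mean = 8.75.
Observing Response=7 restricts to units where Response's equation naturally yields 7: Marker ∈ {4, 3}. In that subpopulation Clearance = 28, 21, mean 24.5.
Difference = 8.75 − 24.5 = -15.75.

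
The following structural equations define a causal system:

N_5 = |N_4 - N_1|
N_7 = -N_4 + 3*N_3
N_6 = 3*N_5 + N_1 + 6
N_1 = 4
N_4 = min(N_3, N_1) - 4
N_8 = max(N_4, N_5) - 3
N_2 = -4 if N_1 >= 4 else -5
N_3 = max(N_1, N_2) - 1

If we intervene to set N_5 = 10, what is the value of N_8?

do(N_5=10) replaces the equation N_5 = |N_4 - N_1| with the constant N_5 = 10.
N_2 = -4 if N_1 >= 4 else -5  [with N_1=4]  = -4
N_3 = max(N_1, N_2) - 1  [with N_1=4, N_2=-4]  = 3
N_4 = min(N_3, N_1) - 4  [with N_3=3, N_1=4]  = -1
N_8 = max(N_4, N_5) - 3  [with N_4=-1, N_5=10]  = 7

7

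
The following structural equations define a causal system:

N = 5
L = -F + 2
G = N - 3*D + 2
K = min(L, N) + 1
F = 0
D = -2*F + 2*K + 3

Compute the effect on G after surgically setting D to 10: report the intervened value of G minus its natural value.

-3

The intervention breaks the incoming arrows to D: D = -2*F + 2*K + 3 no longer applies, and D = 10.
G = N - 3*D + 2  [with N=5, D=10]  = -23
Without intervention: L = -F + 2  [with F=0]  = 2; K = min(L, N) + 1  [with L=2, N=5]  = 3; D = -2*F + 2*K + 3  [with F=0, K=3]  = 9; G = N - 3*D + 2  [with N=5, D=9]  = -20.
Change = -23 − (-20) = -3.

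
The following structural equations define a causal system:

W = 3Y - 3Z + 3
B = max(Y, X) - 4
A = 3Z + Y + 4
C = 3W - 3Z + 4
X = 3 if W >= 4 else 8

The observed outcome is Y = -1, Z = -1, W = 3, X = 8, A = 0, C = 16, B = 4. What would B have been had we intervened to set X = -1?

The intervention breaks the incoming arrows to X: X = 3 if W >= 4 else 8 no longer applies, and X = -1.
B = max(Y, X) - 4  [with Y=-1, X=-1]  = -5

-5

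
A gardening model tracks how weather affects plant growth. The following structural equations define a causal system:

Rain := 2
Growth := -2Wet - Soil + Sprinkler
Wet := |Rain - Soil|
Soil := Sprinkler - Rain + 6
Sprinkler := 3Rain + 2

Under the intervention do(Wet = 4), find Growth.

-12

Intervening sets Wet = 4 and removes its equation (Wet := |Rain - Soil|).
Sprinkler = 3Rain + 2  [with Rain=2]  = 8
Soil = Sprinkler - Rain + 6  [with Sprinkler=8, Rain=2]  = 12
Growth = -2Wet - Soil + Sprinkler  [with Wet=4, Soil=12, Sprinkler=8]  = -12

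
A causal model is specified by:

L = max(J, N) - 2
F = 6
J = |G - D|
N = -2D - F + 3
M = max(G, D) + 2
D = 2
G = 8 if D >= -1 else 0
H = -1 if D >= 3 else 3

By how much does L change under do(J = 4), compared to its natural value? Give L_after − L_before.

Intervening sets J = 4 and removes its equation (J = |G - D|).
N = -2D - F + 3  [with D=2, F=6]  = -7
L = max(J, N) - 2  [with J=4, N=-7]  = 2
Without intervention: G = 8 if D >= -1 else 0  [with D=2]  = 8; N = -2D - F + 3  [with D=2, F=6]  = -7; J = |G - D|  [with G=8, D=2]  = 6; L = max(J, N) - 2  [with J=6, N=-7]  = 4.
Change = 2 − 4 = -2.

-2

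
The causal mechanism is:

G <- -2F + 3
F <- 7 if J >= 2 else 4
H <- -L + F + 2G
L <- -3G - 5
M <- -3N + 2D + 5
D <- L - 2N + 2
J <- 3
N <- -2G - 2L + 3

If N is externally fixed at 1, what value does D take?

28

Intervening sets N = 1 and removes its equation (N <- -2G - 2L + 3).
F = 7 if J >= 2 else 4  [with J=3]  = 7
G = -2F + 3  [with F=7]  = -11
L = -3G - 5  [with G=-11]  = 28
D = L - 2N + 2  [with L=28, N=1]  = 28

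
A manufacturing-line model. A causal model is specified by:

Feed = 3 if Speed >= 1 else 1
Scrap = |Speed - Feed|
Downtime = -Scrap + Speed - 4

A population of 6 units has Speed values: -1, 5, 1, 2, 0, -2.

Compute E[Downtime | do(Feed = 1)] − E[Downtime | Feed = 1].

The intervention sets Feed=1 in all 6 units regardless of Speed. Recomputing Downtime per unit gives -7, -3, -3, -3, -5, -9; average -5.
E[Downtime|Feed=1] averages over only the 3 units with Feed=1 (Speed = -1, 0, -2): Downtime = -7, -5, -9, mean -7.
Difference = -5 − (-7) = 2.

2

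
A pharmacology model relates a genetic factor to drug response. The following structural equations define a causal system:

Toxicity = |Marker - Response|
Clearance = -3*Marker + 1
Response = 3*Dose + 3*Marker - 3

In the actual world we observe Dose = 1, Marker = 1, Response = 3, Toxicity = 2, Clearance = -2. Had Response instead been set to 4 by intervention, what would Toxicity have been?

3

The intervention breaks the incoming arrows to Response: Response = 3*Dose + 3*Marker - 3 no longer applies, and Response = 4.
Toxicity = |Marker - Response|  [with Marker=1, Response=4]  = 3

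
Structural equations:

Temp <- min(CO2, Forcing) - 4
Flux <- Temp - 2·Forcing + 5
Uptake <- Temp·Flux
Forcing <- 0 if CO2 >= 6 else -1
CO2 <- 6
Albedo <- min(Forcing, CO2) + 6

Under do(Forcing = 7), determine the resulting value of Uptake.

Under do(Forcing=7), the mechanism Forcing <- 0 if CO2 >= 6 else -1 is discarded; Forcing is fixed at 7.
Temp = min(CO2, Forcing) - 4  [with CO2=6, Forcing=7]  = 2
Flux = Temp - 2·Forcing + 5  [with Temp=2, Forcing=7]  = -7
Uptake = Temp·Flux  [with Temp=2, Flux=-7]  = -14

-14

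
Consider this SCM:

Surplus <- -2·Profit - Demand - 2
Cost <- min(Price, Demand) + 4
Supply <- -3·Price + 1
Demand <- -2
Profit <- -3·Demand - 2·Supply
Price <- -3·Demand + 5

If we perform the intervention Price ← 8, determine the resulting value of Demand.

-2

Under do(Price=8), the mechanism Price <- -3·Demand + 5 is discarded; Price is fixed at 8.
Demand is not downstream of the intervention, so its value is determined by the original equations.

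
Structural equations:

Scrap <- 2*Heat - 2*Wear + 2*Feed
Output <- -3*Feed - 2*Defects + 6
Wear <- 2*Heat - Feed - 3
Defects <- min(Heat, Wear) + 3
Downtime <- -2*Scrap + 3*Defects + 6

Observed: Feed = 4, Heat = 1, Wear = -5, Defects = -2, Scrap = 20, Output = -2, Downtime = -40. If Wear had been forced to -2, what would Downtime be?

-19

The intervention breaks the incoming arrows to Wear: Wear <- 2*Heat - Feed - 3 no longer applies, and Wear = -2.
Defects = min(Heat, Wear) + 3  [with Heat=1, Wear=-2]  = 1
Scrap = 2*Heat - 2*Wear + 2*Feed  [with Heat=1, Wear=-2, Feed=4]  = 14
Downtime = -2*Scrap + 3*Defects + 6  [with Scrap=14, Defects=1]  = -19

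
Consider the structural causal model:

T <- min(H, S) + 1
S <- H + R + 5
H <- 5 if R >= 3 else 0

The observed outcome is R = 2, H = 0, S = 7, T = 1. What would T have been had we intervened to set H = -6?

Under do(H=-6), the mechanism H <- 5 if R >= 3 else 0 is discarded; H is fixed at -6.
S = H + R + 5  [with H=-6, R=2]  = 1
T = min(H, S) + 1  [with H=-6, S=1]  = -5

-5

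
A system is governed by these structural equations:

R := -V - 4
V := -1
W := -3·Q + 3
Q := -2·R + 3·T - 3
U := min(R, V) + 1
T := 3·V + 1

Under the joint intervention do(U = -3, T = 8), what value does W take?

-78

Setting U = -3, T = 8 by intervention discards those variables' equations.
R = -V - 4  [with V=-1]  = -3
Q = -2·R + 3·T - 3  [with R=-3, T=8]  = 27
W = -3·Q + 3  [with Q=27]  = -78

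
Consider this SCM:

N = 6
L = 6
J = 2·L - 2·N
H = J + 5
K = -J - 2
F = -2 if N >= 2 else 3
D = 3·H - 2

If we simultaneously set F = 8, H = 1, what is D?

1

Under do(F = 8, H = 1), each intervened variable's structural equation is replaced by its fixed value.
D = 3·H - 2  [with H=1]  = 1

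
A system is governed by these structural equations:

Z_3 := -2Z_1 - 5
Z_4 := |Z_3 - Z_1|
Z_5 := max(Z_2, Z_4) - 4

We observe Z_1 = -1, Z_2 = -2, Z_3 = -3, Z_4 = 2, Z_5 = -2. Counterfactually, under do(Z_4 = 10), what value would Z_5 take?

Intervening sets Z_4 = 10 and removes its equation (Z_4 := |Z_3 - Z_1|).
Z_5 = max(Z_2, Z_4) - 4  [with Z_2=-2, Z_4=10]  = 6

6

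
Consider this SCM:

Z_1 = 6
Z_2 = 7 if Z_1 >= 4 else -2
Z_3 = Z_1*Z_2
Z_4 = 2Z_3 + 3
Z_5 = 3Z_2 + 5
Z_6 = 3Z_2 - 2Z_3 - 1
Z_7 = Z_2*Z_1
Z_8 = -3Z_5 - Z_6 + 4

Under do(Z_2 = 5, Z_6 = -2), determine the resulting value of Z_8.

Setting Z_2 = 5, Z_6 = -2 by intervention discards those variables' equations.
Z_5 = 3Z_2 + 5  [with Z_2=5]  = 20
Z_8 = -3Z_5 - Z_6 + 4  [with Z_5=20, Z_6=-2]  = -54

-54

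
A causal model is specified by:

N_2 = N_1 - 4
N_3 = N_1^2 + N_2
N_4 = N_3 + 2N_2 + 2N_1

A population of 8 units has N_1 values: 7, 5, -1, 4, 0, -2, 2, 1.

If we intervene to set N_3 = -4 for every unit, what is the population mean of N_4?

-4

The intervention sets N_3=-4 in all 8 units regardless of N_1. Recomputing N_4 per unit gives 16, 8, -16, 4, -12, -20, -4, -8; average -4.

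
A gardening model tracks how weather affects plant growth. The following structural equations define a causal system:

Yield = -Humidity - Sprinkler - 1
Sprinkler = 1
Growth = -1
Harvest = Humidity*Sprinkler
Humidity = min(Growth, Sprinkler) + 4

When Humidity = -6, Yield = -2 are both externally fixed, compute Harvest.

-6

Setting Humidity = -6, Yield = -2 by intervention discards those variables' equations.
Harvest = Humidity*Sprinkler  [with Humidity=-6, Sprinkler=1]  = -6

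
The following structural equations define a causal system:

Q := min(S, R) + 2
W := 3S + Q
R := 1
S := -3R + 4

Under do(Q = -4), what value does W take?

-1

The intervention breaks the incoming arrows to Q: Q := min(S, R) + 2 no longer applies, and Q = -4.
S = -3R + 4  [with R=1]  = 1
W = 3S + Q  [with S=1, Q=-4]  = -1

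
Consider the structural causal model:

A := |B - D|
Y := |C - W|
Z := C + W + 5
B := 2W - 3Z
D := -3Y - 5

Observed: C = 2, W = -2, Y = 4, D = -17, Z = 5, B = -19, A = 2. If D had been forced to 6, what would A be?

The intervention breaks the incoming arrows to D: D := -3Y - 5 no longer applies, and D = 6.
Z = C + W + 5  [with C=2, W=-2]  = 5
B = 2W - 3Z  [with W=-2, Z=5]  = -19
A = |B - D|  [with B=-19, D=6]  = 25

25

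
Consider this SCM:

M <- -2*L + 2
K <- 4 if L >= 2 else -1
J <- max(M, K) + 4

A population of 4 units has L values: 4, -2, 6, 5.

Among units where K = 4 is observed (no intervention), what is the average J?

Observing K=4 restricts to units where K's equation naturally yields 4: L ∈ {4, 6, 5}. In that subpopulation J = 8, 8, 8, mean 8.

8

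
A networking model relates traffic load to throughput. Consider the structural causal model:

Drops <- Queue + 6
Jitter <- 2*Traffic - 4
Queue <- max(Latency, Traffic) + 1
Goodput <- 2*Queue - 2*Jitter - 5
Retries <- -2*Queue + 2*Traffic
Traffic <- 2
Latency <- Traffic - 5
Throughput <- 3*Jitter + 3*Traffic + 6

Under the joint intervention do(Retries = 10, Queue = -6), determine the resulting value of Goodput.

Under do(Retries = 10, Queue = -6), each intervened variable's structural equation is replaced by its fixed value.
Jitter = 2*Traffic - 4  [with Traffic=2]  = 0
Goodput = 2*Queue - 2*Jitter - 5  [with Queue=-6, Jitter=0]  = -17

-17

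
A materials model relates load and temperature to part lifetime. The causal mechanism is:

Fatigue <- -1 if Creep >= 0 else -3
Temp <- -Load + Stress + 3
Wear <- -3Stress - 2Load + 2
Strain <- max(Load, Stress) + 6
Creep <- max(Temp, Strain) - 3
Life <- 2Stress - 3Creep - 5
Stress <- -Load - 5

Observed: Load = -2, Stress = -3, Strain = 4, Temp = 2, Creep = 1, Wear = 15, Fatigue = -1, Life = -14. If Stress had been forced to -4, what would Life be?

-16

do(Stress=-4) replaces the equation Stress <- -Load - 5 with the constant Stress = -4.
Strain = max(Load, Stress) + 6  [with Load=-2, Stress=-4]  = 4
Temp = -Load + Stress + 3  [with Load=-2, Stress=-4]  = 1
Creep = max(Temp, Strain) - 3  [with Temp=1, Strain=4]  = 1
Life = 2Stress - 3Creep - 5  [with Stress=-4, Creep=1]  = -16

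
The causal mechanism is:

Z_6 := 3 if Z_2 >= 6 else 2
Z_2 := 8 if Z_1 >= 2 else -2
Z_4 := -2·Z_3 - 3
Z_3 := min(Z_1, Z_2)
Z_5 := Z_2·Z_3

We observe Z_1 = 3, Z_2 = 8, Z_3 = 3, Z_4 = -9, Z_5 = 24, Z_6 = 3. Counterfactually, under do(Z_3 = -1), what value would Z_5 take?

-8

do(Z_3=-1) replaces the equation Z_3 := min(Z_1, Z_2) with the constant Z_3 = -1.
Z_2 = 8 if Z_1 >= 2 else -2  [with Z_1=3]  = 8
Z_5 = Z_2·Z_3  [with Z_2=8, Z_3=-1]  = -8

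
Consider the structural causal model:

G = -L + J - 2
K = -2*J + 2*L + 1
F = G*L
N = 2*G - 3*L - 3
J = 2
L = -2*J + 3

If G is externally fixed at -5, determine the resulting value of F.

5

The intervention breaks the incoming arrows to G: G = -L + J - 2 no longer applies, and G = -5.
L = -2*J + 3  [with J=2]  = -1
F = G*L  [with G=-5, L=-1]  = 5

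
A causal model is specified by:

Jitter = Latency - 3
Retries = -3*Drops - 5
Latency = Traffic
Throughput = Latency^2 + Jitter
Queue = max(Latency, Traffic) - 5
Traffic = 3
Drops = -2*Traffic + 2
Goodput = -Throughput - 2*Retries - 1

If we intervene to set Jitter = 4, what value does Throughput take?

Intervening sets Jitter = 4 and removes its equation (Jitter = Latency - 3).
Latency = Traffic  [with Traffic=3]  = 3
Throughput = Latency^2 + Jitter  [with Latency=3, Jitter=4]  = 13

13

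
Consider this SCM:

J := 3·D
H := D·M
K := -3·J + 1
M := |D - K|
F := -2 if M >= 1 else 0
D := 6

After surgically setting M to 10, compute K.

Under do(M=10), the mechanism M := |D - K| is discarded; M is fixed at 10.
Since K is not a descendant of the intervened variable, it is unaffected.
J = 3·D  [with D=6]  = 18
K = -3·J + 1  [with J=18]  = -53

-53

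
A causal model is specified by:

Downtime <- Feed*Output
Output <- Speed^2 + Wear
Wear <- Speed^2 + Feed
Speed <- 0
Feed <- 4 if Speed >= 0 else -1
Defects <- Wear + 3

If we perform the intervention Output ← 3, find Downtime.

The intervention breaks the incoming arrows to Output: Output <- Speed^2 + Wear no longer applies, and Output = 3.
Feed = 4 if Speed >= 0 else -1  [with Speed=0]  = 4
Downtime = Feed*Output  [with Feed=4, Output=3]  = 12

12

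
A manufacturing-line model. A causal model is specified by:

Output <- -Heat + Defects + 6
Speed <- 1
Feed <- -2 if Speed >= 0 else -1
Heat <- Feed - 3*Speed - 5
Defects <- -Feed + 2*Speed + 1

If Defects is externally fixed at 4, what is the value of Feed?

The intervention breaks the incoming arrows to Defects: Defects <- -Feed + 2*Speed + 1 no longer applies, and Defects = 4.
Since Feed is not a descendant of the intervened variable, it is unaffected.
Feed = -2 if Speed >= 0 else -1  [with Speed=1]  = -2

-2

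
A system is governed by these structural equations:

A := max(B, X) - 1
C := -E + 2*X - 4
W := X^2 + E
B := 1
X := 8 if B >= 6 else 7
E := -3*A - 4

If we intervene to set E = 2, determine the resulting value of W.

51

Intervening sets E = 2 and removes its equation (E := -3*A - 4).
X = 8 if B >= 6 else 7  [with B=1]  = 7
W = X^2 + E  [with X=7, E=2]  = 51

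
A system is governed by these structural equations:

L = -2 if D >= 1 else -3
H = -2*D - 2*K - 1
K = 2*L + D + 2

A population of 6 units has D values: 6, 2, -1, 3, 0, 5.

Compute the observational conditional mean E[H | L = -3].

9

Observing L=-3 restricts to units where L's equation naturally yields -3: D ∈ {-1, 0}. In that subpopulation H = 11, 7, mean 9.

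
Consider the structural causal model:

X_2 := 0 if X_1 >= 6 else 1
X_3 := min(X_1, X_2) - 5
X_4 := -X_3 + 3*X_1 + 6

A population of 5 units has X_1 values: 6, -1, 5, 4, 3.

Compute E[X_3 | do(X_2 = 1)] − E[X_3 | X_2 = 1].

0.1

do(X_2=1) breaks X_2's dependence on X_1. With X_2=1 fixed, X_3 across the units is -4, -6, -4, -4, -4, mean -4.4.
E[X_3|X_2=1] averages over only the 4 units with X_2=1 (X_1 = -1, 5, 4, 3): X_3 = -6, -4, -4, -4, mean -4.5.
Difference = -4.4 − (-4.5) = 0.1.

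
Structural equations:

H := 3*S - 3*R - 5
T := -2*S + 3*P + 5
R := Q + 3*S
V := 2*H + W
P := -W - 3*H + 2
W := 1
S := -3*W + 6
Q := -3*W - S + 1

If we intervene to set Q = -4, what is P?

34

The intervention breaks the incoming arrows to Q: Q := -3*W - S + 1 no longer applies, and Q = -4.
S = -3*W + 6  [with W=1]  = 3
R = Q + 3*S  [with Q=-4, S=3]  = 5
H = 3*S - 3*R - 5  [with S=3, R=5]  = -11
P = -W - 3*H + 2  [with W=1, H=-11]  = 34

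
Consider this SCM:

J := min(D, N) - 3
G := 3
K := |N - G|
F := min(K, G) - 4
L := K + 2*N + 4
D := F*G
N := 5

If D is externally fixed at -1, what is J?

-4

Under do(D=-1), the mechanism D := F*G is discarded; D is fixed at -1.
J = min(D, N) - 3  [with D=-1, N=5]  = -4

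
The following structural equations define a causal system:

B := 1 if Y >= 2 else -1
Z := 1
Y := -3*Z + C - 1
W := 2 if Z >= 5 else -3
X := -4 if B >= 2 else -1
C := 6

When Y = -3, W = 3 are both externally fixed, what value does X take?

-1

Setting Y = -3, W = 3 by intervention discards those variables' equations.
B = 1 if Y >= 2 else -1  [with Y=-3]  = -1
X = -4 if B >= 2 else -1  [with B=-1]  = -1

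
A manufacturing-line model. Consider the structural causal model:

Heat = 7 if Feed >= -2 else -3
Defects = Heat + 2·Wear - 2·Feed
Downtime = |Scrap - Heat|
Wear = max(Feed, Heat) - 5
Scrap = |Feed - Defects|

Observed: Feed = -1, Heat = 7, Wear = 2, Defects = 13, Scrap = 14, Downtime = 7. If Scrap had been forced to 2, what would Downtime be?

5

The intervention breaks the incoming arrows to Scrap: Scrap = |Feed - Defects| no longer applies, and Scrap = 2.
Heat = 7 if Feed >= -2 else -3  [with Feed=-1]  = 7
Downtime = |Scrap - Heat|  [with Scrap=2, Heat=7]  = 5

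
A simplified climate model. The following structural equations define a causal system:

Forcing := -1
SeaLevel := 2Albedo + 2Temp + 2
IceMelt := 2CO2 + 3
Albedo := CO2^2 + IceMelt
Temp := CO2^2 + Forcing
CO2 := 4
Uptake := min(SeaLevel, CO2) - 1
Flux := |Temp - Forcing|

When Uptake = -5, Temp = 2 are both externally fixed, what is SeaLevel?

The joint intervention fixes Uptake = -5, Temp = 2, removing each variable's own equation.
IceMelt = 2CO2 + 3  [with CO2=4]  = 11
Albedo = CO2^2 + IceMelt  [with CO2=4, IceMelt=11]  = 27
SeaLevel = 2Albedo + 2Temp + 2  [with Albedo=27, Temp=2]  = 60

60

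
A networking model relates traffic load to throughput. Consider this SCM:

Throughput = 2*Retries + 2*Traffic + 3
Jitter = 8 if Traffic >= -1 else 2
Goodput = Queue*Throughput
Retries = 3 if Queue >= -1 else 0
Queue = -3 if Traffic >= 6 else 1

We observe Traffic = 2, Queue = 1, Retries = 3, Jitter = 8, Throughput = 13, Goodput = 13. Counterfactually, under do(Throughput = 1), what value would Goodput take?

The intervention breaks the incoming arrows to Throughput: Throughput = 2*Retries + 2*Traffic + 3 no longer applies, and Throughput = 1.
Queue = -3 if Traffic >= 6 else 1  [with Traffic=2]  = 1
Goodput = Queue*Throughput  [with Queue=1, Throughput=1]  = 1

1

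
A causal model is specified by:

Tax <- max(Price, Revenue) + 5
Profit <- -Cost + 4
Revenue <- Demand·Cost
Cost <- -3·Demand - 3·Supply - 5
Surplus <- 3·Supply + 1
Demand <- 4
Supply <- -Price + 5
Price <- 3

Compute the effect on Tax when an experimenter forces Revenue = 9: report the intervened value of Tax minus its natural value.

The intervention breaks the incoming arrows to Revenue: Revenue <- Demand·Cost no longer applies, and Revenue = 9.
Tax = max(Price, Revenue) + 5  [with Price=3, Revenue=9]  = 14
Without intervention: Supply = -Price + 5  [with Price=3]  = 2; Cost = -3·Demand - 3·Supply - 5  [with Demand=4, Supply=2]  = -23; Revenue = Demand·Cost  [with Demand=4, Cost=-23]  = -92; Tax = max(Price, Revenue) + 5  [with Price=3, Revenue=-92]  = 8.
Change = 14 − 8 = 6.

6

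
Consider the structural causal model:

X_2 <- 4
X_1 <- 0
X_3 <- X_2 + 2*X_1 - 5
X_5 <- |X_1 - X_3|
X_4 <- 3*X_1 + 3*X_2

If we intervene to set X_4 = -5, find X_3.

-1

Under do(X_4=-5), the mechanism X_4 <- 3*X_1 + 3*X_2 is discarded; X_4 is fixed at -5.
Since X_3 is not a descendant of the intervened variable, it is unaffected.
X_3 = X_2 + 2*X_1 - 5  [with X_2=4, X_1=0]  = -1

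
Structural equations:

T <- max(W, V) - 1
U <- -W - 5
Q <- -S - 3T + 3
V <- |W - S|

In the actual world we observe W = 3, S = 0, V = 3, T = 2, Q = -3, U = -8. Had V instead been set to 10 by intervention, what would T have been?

The intervention breaks the incoming arrows to V: V <- |W - S| no longer applies, and V = 10.
T = max(W, V) - 1  [with W=3, V=10]  = 9

9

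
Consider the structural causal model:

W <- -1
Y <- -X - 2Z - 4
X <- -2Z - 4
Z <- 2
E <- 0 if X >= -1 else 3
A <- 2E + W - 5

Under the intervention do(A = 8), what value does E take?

3

do(A=8) replaces the equation A <- 2E + W - 5 with the constant A = 8.
Since E is not a descendant of the intervened variable, it is unaffected.
X = -2Z - 4  [with Z=2]  = -8
E = 0 if X >= -1 else 3  [with X=-8]  = 3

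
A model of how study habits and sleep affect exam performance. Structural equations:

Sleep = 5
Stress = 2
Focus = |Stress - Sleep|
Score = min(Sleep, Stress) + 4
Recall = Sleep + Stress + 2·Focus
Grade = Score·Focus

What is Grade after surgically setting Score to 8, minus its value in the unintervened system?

6

Under do(Score=8), the mechanism Score = min(Sleep, Stress) + 4 is discarded; Score is fixed at 8.
Focus = |Stress - Sleep|  [with Stress=2, Sleep=5]  = 3
Grade = Score·Focus  [with Score=8, Focus=3]  = 24
Without intervention: Focus = |Stress - Sleep|  [with Stress=2, Sleep=5]  = 3; Score = min(Sleep, Stress) + 4  [with Sleep=5, Stress=2]  = 6; Grade = Score·Focus  [with Score=6, Focus=3]  = 18.
Change = 24 − 18 = 6.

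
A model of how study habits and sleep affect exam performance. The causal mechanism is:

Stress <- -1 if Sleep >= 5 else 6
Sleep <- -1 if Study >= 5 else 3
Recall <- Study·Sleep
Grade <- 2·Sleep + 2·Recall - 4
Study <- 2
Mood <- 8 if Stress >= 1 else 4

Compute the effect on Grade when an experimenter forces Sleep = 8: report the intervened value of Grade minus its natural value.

Under do(Sleep=8), the mechanism Sleep <- -1 if Study >= 5 else 3 is discarded; Sleep is fixed at 8.
Recall = Study·Sleep  [with Study=2, Sleep=8]  = 16
Grade = 2·Sleep + 2·Recall - 4  [with Sleep=8, Recall=16]  = 44
Without intervention: Sleep = -1 if Study >= 5 else 3  [with Study=2]  = 3; Recall = Study·Sleep  [with Study=2, Sleep=3]  = 6; Grade = 2·Sleep + 2·Recall - 4  [with Sleep=3, Recall=6]  = 14.
Change = 44 − 14 = 30.

30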